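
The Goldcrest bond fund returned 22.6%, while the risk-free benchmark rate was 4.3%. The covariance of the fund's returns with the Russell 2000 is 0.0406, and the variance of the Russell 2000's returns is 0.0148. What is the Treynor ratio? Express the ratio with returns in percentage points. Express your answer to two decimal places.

6.67

β = Cov / Var = 0.0406 / 0.0148 = 2.7432
Treynor = (Rp − Rf) / β = (22.6% − 4.3%) / 2.7432 = 18.30 / 2.7432 = 6.6710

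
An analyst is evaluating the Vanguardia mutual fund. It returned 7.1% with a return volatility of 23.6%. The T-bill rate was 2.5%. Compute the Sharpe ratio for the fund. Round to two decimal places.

Sharpe = (Rp − Rf) / σp = (7.1% − 2.5%) / 23.6% = 4.60% / 23.6% = 0.1949

0.19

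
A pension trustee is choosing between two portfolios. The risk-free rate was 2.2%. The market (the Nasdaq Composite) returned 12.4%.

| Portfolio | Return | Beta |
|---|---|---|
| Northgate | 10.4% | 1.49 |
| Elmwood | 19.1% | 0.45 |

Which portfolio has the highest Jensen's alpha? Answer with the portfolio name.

Elmwood

Northgate: α = 10.4% − [2.2% + 1.49 × (12.4% − 2.2%)] = -6.998
Elmwood: α = 19.1% − [2.2% + 0.45 × (12.4% − 2.2%)] = 12.310
Highest: Elmwood (12.310).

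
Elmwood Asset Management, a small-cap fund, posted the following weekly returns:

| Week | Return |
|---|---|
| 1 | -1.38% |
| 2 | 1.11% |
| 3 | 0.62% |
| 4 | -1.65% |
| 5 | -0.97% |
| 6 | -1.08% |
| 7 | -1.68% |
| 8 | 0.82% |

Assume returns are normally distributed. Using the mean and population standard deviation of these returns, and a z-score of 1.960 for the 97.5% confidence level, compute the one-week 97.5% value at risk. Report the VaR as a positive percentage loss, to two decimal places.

Mean return r̄ = -4.210 / 8 = -0.5263%
Σ(r − r̄)² = 9.6300; population σ = √(9.6300/8) = 1.0972%
VaR = −(r̄ − z·σ) = −(-0.5263 − 1.960 × 1.0972) = −(-2.6768) = 2.6768%

2.68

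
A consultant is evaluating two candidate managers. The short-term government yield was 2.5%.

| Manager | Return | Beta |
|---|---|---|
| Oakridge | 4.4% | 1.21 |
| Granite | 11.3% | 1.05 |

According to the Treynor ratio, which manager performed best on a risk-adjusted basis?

Oakridge: Treynor = (4.4% − 2.5%) / 1.21 = 1.570
Granite: Treynor = (11.3% − 2.5%) / 1.05 = 8.381
Highest: Granite (8.381).

Granite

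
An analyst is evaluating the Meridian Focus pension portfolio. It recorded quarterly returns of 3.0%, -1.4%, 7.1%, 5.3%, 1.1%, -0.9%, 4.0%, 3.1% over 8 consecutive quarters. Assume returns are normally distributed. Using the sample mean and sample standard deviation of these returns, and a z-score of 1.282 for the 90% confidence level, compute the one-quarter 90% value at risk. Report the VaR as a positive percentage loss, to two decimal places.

1.10

Mean return r̄ = 21.30 / 8 = 2.6625%
Sample std dev = √[60.3788 / 7] = 2.9369%
VaR = −(r̄ − z·σ) = −(2.6625 − 1.282 × 2.9369) = −(-1.1026) = 1.1026%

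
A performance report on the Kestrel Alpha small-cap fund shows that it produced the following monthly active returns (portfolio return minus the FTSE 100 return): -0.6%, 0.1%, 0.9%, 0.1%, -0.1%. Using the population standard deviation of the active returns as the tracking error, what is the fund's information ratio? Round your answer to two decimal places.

0.17

μ = (-0.6 + 0.1 + 0.9 + 0.1 − 0.1) / 5 = 0.0800%
Population σ = √[Σ(r − μ)² / 5] = √[1.1680 / 5] = √0.2336 = 0.4833%
IR = μ / tracking error = 0.0800 / 0.4833 = 0.1655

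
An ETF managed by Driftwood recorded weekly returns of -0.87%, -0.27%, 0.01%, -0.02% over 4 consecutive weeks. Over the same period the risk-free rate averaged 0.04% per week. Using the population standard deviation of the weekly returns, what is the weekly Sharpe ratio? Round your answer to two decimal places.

-0.93

Mean return r̄ = -1.150 / 4 = -0.2875%
Population σ = √[Σ(r − r̄)² / 4] = √[0.4997 / 4] = √0.1249 = 0.3534%
Sharpe = (r̄ − rf) / σ = (-0.2875 − 0.04) / 0.3534 = -0.3275 / 0.3534 = -0.9267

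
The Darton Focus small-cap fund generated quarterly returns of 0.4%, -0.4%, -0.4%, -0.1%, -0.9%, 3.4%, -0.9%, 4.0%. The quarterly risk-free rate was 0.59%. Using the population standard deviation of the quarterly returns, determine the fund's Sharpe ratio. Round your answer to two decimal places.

0.03

Mean return r̄ = 5.10 / 8 = 0.6375%
Σ(r − r̄)² = 26.4188; population σ = √(26.4188/8) = 1.8172%
Sharpe = (r̄ − rf) / σ = (0.6375 − 0.59) / 1.8172 = 0.0475 / 1.8172 = 0.0261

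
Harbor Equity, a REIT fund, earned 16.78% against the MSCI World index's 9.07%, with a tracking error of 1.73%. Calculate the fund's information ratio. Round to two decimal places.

4.46

IR = (Rp − Rb) / TE = (16.78% − 9.07%) / 1.73% = 7.71% / 1.73% = 4.4566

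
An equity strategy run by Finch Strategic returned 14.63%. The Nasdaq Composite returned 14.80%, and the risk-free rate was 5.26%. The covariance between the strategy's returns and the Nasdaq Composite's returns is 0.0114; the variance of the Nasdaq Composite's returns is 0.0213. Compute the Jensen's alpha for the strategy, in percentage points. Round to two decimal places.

4.26

β = Cov / Var = 0.0114 / 0.0213 = 0.5352
E[R] = Rf + β(Rm − Rf) = 5.26% + 0.5352 × (14.80% − 5.26%) = 10.3658%
α = Rp − E[R] = 14.63% − 10.3658% = 4.2642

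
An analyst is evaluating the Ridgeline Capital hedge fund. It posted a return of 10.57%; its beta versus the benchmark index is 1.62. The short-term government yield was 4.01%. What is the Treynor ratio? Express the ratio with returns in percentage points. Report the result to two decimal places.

Treynor = (Rp − Rf) / β = (10.57% − 4.01%) / 1.62 = 6.56 / 1.62 = 4.0494

4.05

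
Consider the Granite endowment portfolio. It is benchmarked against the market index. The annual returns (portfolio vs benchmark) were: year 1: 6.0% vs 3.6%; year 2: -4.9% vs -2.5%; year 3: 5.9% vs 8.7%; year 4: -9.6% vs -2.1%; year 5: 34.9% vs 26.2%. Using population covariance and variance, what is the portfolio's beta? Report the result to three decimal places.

r̄p = 6.4600%,  r̄m = 6.7800%
Cov = Σ(rp − r̄p)(rm − r̄m) / 5 = 160.1452
Var(rm) = Σ(rm − r̄m)² / 5 = 111.1816
β = Cov / Var = 160.1452 / 111.1816 = 1.4404

1.440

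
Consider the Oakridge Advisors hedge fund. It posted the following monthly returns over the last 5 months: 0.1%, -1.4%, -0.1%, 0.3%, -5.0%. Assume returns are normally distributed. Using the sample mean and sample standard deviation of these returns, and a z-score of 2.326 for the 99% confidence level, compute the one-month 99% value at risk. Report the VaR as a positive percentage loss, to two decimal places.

6.37

r̄ = (0.1 − 1.4 − 0.1 + 0.3 − 5) / 5 = -6.10 / 5 = -1.2200%
Σ(r − r̄)² = 19.6280; sample σ = √(19.6280/4) = 2.2152%
VaR = −(r̄ − z·σ) = −(-1.2200 − 2.326 × 2.2152) = −(-6.3726) = 6.3726%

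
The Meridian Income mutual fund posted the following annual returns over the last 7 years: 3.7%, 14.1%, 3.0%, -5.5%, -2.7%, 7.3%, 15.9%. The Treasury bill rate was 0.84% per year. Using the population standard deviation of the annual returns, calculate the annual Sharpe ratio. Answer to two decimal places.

μ = (3.7 + 14.1 + 3 − 5.5 − 2.7 + 7.3 + 15.9) / 7 = 35.80 / 7 = 5.1143%
Population σ = √[Σ(r − μ)² / 7] = √[382.0486 / 7] = √54.5784 = 7.3877%
Sharpe = (μ − rf) / σ = (5.1143 − 0.84) / 7.3877 = 4.2743 / 7.3877 = 0.5786

0.58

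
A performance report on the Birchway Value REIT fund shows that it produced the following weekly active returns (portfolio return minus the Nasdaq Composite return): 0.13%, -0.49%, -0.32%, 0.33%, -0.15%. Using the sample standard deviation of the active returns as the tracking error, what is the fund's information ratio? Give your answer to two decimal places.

Mean return r̄ = -0.500 / 5 = -0.1000%
Sample std dev = √[0.4408 / 4] = 0.3320%
IR = r̄ / tracking error = -0.1000 / 0.3320 = -0.3012

-0.30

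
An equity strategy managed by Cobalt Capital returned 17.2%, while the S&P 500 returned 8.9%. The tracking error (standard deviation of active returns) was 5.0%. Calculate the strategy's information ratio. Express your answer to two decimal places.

IR = (Rp − Rb) / TE = (17.2% − 8.9%) / 5.0% = 8.30% / 5.0% = 1.6600

1.66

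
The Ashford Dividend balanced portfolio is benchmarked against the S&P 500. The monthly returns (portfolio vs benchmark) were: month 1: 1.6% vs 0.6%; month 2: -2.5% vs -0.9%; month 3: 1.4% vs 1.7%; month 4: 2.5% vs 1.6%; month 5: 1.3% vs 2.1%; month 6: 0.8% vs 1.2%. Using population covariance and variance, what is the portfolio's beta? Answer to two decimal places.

1.35

r̄p = 0.8500%,  r̄m = 1.0500%
Cov = Σ(rp − r̄p)(rm − r̄m) / 6 = 1.3208
Var(rm) = Σ(rm − r̄m)² / 6 = 0.9758
β = Cov / Var = 1.3208 / 0.9758 = 1.3536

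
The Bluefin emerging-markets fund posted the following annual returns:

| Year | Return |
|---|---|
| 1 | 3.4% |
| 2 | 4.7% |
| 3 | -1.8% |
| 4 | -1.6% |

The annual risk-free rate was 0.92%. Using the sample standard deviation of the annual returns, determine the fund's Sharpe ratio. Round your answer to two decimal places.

0.08

r̄ = (3.4 + 4.7 − 1.8 − 1.6) / 4 = 1.1750%
Sample σ = √[Σ(r − r̄)² / 3] = √[33.9275 / 3] = √11.3092 = 3.3629%
Sharpe = (r̄ − rf) / σ = (1.1750 − 0.92) / 3.3629 = 0.2550 / 3.3629 = 0.0758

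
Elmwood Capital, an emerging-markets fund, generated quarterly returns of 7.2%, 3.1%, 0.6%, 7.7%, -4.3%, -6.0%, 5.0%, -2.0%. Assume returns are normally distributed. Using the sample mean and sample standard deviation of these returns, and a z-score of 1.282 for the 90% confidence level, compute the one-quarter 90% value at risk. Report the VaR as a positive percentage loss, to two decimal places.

μ = (7.2 + 3.1 + 0.6 + 7.7 − 4.3 − 6 + 5 − 2) / 8 = 11.30 / 8 = 1.4125%
Σ(r − μ)² = (7.2 − 1.4125)² + (3.1 − 1.4125)² + (0.6 − 1.4125)² + … = 188.6288
σ = √[188.6288 / 7] = 5.1910%
VaR = −(μ − z·σ) = −(1.4125 − 1.282 × 5.1910) = −(-5.2424) = 5.2424%

5.24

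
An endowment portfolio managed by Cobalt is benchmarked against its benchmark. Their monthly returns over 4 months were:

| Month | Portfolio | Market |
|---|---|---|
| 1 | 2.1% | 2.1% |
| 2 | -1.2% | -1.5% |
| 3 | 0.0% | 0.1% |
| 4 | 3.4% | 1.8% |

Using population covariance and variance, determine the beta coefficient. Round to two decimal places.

1.16

r̄p = 1.0750%,  r̄m = 0.6250%
Cov = Σ(rp − r̄p)(rm − r̄m) / 4 = 2.4106
Var(rm) = Σ(rm − r̄m)² / 4 = 2.0869
β = Cov / Var = 2.4106 / 2.0869 = 1.1551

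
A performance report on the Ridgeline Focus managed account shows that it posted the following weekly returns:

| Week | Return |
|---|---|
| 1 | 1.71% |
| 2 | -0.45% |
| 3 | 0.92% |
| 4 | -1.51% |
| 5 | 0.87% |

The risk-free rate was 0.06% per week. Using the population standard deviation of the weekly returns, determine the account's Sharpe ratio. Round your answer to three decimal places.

0.217

Mean return r̄ = 1.540 / 5 = 0.3080%
Σ(r − r̄)² = (1.71 − 0.3080)² + (-0.45 − 0.3080)² + … = 6.5357
population σ = √(6.5357 / 5) = √1.3071 = 1.1433%
Sharpe = (r̄ − rf) / σ = (0.3080 − 0.06) / 1.1433 = 0.2480 / 1.1433 = 0.2169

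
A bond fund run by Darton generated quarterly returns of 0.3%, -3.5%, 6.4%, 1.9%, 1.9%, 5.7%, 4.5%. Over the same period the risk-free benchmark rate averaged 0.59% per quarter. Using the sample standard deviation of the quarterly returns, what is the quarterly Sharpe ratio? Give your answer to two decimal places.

0.54

Mean return μ = 17.20 / 7 = 2.4571%
Σ(r − μ)² = (0.3 − 2.4571)² + (-3.5 − 2.4571)² + (6.4 − 2.4571)² + … = 70.9971
sample σ = √(70.9971 / 6) = √11.8329 = 3.4399%
Sharpe = (μ − rf) / σ = (2.4571 − 0.59) / 3.4399 = 1.8671 / 3.4399 = 0.5428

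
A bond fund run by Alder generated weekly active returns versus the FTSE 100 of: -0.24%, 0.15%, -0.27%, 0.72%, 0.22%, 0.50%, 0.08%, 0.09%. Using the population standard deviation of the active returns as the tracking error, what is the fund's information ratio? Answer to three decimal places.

Mean return r̄ = 1.250 / 8 = 0.1563%
Population σ = √[Σ(r − r̄)² / 8] = √[0.7890 / 8] = √0.0986 = 0.3140%
IR = r̄ / tracking error = 0.1563 / 0.3140 = 0.4978

0.498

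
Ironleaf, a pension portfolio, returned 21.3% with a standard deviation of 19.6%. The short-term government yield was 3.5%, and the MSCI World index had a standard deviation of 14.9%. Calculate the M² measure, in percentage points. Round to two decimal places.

Sharpe = (Rp − Rf) / σp = (21.3% − 3.5%) / 19.6% = 0.9082
M² = Rf + Sharpe × σm = 3.5% + 0.9082 × 14.9% = 17.0322%

17.03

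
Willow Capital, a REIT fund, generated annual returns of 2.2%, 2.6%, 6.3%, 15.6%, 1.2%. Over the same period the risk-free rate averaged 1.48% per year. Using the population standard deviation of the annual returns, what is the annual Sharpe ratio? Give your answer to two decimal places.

Mean return r̄ = 27.90 / 5 = 5.5800%
Σ(r − r̄)² = 140.4080; population σ = √(140.4080/5) = 5.2992%
Sharpe = (r̄ − rf) / σ = (5.5800 − 1.48) / 5.2992 = 4.1000 / 5.2992 = 0.7737

0.77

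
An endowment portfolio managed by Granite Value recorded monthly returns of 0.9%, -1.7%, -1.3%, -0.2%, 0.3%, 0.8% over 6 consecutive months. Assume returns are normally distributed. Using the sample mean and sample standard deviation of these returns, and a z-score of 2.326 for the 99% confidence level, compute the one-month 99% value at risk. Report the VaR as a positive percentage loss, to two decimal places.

Mean return r̄ = -1.20 / 6 = -0.2000%
Sample σ = √[Σ(r − r̄)² / 5] = √[5.9200 / 5] = √1.1840 = 1.0881%
VaR = −(r̄ − z·σ) = −(-0.2000 − 2.326 × 1.0881) = −(-2.7309) = 2.7309%

2.73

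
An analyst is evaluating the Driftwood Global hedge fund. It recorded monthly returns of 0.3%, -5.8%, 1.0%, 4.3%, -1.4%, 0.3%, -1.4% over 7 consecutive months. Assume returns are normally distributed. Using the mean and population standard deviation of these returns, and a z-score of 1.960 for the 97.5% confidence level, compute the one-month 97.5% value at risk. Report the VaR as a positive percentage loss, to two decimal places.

5.94

r̄ = (0.3 − 5.8 + 1 + 4.3 − 1.4 + 0.3 − 1.4) / 7 = -0.3857%
Population std dev = √[56.1886 / 7] = 2.8332%
VaR = −(r̄ − z·σ) = −(-0.3857 − 1.960 × 2.8332) = −(-5.9388) = 5.9388%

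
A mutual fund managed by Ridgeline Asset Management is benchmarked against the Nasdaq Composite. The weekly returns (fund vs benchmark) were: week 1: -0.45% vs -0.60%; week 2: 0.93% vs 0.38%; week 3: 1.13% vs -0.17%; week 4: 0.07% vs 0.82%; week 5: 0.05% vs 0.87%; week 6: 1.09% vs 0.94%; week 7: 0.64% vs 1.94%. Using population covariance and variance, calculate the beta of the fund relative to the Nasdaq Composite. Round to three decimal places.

r̄p = 0.4943%,  r̄m = 0.5971%
Cov = Σ(rp − r̄p)(rm − r̄m) / 7 = 0.1046
Var(rm) = Σ(rm − r̄m)² / 7 = 0.5877
β = Cov / Var = 0.1046 / 0.5877 = 0.1780

0.178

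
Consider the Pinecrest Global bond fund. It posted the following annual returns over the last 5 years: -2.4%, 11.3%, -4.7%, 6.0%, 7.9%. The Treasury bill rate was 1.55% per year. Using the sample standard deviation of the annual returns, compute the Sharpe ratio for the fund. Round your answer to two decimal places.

0.30

r̄ = (-2.4 + 11.3 − 4.7 + 6 + 7.9) / 5 = 3.6200%
Sample std dev = √[188.4280 / 4] = 6.8635%
Sharpe = (r̄ − rf) / σ = (3.6200 − 1.55) / 6.8635 = 2.0700 / 6.8635 = 0.3016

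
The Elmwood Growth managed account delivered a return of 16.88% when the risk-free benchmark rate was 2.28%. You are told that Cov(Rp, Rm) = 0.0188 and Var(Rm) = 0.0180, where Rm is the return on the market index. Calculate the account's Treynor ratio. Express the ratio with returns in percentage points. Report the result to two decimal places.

β = Cov / Var = 0.0188 / 0.0180 = 1.0444
Treynor = (Rp − Rf) / β = (16.88% − 2.28%) / 1.0444 = 14.60 / 1.0444 = 13.9793

13.98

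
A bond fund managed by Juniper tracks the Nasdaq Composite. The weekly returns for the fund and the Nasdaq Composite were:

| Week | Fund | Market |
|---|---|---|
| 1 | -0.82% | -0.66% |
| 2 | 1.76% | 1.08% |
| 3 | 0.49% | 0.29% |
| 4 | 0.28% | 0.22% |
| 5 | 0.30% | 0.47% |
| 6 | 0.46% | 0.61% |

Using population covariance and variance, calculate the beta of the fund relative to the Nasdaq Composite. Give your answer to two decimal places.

1.35

r̄p = 0.4117%,  r̄m = 0.3350%
Cov = Σ(rp − r̄p)(rm − r̄m) / 6 = 0.3733
Var(rm) = Σ(rm − r̄m)² / 6 = 0.2757
β = Cov / Var = 0.3733 / 0.2757 = 1.3540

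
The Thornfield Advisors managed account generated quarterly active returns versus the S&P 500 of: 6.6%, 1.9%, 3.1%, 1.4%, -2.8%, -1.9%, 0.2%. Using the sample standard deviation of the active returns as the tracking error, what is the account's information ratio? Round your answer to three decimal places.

r̄ = (6.6 + 1.9 + 3.1 + 1.4 − 2.8 − 1.9 + 0.2) / 7 = 1.2143%
Sample std dev = √[59.9086 / 6] = 3.1599%
IR = r̄ / tracking error = 1.2143 / 3.1599 = 0.3843

0.384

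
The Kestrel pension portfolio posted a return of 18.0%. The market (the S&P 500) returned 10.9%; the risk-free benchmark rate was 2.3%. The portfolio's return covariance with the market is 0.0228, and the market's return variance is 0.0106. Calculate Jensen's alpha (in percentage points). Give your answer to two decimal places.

β = Cov / Var = 0.0228 / 0.0106 = 2.1509
E[R] = Rf + β(Rm − Rf) = 2.3% + 2.1509 × (10.9% − 2.3%) = 20.7977%
α = Rp − E[R] = 18.0% − 20.7977% = -2.7977

-2.80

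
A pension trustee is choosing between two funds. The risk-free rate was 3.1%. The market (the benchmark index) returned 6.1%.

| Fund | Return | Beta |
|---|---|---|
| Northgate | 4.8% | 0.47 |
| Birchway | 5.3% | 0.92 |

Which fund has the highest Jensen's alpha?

Northgate: α = 4.8% − [3.1% + 0.47 × (6.1% − 3.1%)] = 0.290
Birchway: α = 5.3% − [3.1% + 0.92 × (6.1% − 3.1%)] = -0.560
Highest: Northgate (0.290).

Northgate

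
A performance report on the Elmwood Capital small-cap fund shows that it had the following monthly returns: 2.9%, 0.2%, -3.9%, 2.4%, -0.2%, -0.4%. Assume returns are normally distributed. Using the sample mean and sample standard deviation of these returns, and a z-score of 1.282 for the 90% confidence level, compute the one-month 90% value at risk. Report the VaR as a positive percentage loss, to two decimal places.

Mean return r̄ = 1.00 / 6 = 0.1667%
Σ(r − r̄)² = 29.4533; sample σ = √(29.4533/5) = 2.4271%
VaR = −(r̄ − z·σ) = −(0.1667 − 1.282 × 2.4271) = −(-2.9448) = 2.9448%

2.94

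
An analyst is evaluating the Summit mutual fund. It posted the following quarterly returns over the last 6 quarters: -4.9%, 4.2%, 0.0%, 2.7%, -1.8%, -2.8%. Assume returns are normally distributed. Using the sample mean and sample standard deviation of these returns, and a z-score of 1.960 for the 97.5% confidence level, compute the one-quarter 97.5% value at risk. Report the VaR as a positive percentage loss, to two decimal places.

Mean return r̄ = -2.60 / 6 = -0.4333%
Σ(r − r̄)² = 58.8933; sample σ = √(58.8933/5) = 3.4320%
VaR = −(r̄ − z·σ) = −(-0.4333 − 1.960 × 3.4320) = −(-7.1600) = 7.1600%

7.16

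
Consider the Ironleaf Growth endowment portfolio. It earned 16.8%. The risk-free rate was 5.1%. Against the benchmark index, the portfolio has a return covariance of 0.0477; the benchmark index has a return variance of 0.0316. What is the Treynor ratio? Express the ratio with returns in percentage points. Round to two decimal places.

β = Cov / Var = 0.0477 / 0.0316 = 1.5095
Treynor = (Rp − Rf) / β = (16.8% − 5.1%) / 1.5095 = 11.70 / 1.5095 = 7.7509

7.75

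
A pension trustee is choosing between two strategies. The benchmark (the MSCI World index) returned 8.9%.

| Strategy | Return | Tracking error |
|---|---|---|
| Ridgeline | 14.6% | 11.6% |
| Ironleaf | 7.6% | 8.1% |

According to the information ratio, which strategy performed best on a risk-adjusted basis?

Ridgeline

Ridgeline: IR = (14.6% − 8.9%) / 11.6% = 0.491
Ironleaf: IR = (7.6% − 8.9%) / 8.1% = -0.160
Highest: Ridgeline (0.491).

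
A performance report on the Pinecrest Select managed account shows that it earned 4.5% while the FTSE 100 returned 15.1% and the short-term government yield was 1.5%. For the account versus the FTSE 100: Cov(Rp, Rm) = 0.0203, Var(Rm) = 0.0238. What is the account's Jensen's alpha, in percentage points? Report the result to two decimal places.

-8.60

β = Cov / Var = 0.0203 / 0.0238 = 0.8529
E[R] = Rf + β(Rm − Rf) = 1.5% + 0.8529 × (15.1% − 1.5%) = 13.0994%
α = Rp − E[R] = 4.5% − 13.0994% = -8.5994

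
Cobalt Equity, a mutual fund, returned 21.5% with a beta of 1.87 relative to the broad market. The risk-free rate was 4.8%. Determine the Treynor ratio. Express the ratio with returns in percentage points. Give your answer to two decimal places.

Treynor = (Rp − Rf) / β = (21.5% − 4.8%) / 1.87 = 16.70 / 1.87 = 8.9305

8.93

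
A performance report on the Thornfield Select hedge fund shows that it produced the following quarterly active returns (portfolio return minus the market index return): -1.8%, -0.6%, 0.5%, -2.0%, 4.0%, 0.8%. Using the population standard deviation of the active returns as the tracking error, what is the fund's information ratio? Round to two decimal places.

r̄ = (-1.8 − 0.6 + 0.5 − 2 + 4 + 0.8) / 6 = 0.90 / 6 = 0.1500%
Population std dev = √[24.3550 / 6] = 2.0147%
IR = r̄ / tracking error = 0.1500 / 2.0147 = 0.0745

0.07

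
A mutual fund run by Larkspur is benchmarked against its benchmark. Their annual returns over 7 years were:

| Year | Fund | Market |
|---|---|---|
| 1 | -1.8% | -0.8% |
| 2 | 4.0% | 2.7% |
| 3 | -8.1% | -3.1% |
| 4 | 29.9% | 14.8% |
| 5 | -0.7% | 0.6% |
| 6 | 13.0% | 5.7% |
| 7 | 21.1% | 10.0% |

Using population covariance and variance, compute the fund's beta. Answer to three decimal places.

2.149

r̄p = 8.2000%,  r̄m = 4.2714%
Cov = Σ(rp − r̄p)(rm − r̄m) / 7 = 74.1957
Var(rm) = Σ(rm − r̄m)² / 7 = 34.5306
β = Cov / Var = 74.1957 / 34.5306 = 2.1487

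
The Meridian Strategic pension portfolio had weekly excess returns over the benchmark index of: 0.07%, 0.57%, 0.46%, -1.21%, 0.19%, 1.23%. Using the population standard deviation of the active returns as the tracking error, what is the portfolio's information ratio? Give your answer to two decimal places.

0.30

Mean return r̄ = 1.310 / 6 = 0.2183%
Population std dev = √[3.2685 / 6] = 0.7381%
IR = r̄ / tracking error = 0.2183 / 0.7381 = 0.2958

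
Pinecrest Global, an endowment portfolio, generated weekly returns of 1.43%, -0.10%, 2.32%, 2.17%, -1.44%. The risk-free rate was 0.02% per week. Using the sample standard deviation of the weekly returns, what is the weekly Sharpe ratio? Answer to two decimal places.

0.53

r̄ = (1.43 − 0.1 + 2.32 + 2.17 − 1.44) / 5 = 4.380 / 5 = 0.8760%
Σ(r − r̄)² = (1.43 − 0.8760)² + (-0.1 − 0.8760)² + … = 10.3829
σ = √[10.3829 / 4] = 1.6111%
Sharpe = (r̄ − rf) / σ = (0.8760 − 0.02) / 1.6111 = 0.8560 / 1.6111 = 0.5313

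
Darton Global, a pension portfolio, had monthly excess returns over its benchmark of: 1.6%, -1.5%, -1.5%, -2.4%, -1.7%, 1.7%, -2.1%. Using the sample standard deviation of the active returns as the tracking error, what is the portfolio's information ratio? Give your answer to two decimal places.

-0.49

Mean return r̄ = -5.90 / 7 = -0.8429%
Sample std dev = √[18.0371 / 6] = 1.7338%
IR = r̄ / tracking error = -0.8429 / 1.7338 = -0.4862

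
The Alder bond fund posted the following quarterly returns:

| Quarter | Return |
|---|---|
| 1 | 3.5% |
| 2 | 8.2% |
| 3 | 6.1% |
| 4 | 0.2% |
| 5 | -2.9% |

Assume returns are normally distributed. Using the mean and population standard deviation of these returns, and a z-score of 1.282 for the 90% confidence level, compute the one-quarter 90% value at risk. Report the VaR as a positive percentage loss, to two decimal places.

r̄ = (3.5 + 8.2 + 6.1 + 0.2 − 2.9) / 5 = 3.0200%
Population std dev = √[79.5480 / 5] = 3.9887%
VaR = −(r̄ − z·σ) = −(3.0200 − 1.282 × 3.9887) = −(-2.0935) = 2.0935%

2.09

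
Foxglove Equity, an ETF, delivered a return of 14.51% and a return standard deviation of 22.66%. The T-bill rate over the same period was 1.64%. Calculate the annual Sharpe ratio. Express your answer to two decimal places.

Sharpe = (Rp − Rf) / σp = (14.51% − 1.64%) / 22.66% = 12.87% / 22.66% = 0.5680

0.57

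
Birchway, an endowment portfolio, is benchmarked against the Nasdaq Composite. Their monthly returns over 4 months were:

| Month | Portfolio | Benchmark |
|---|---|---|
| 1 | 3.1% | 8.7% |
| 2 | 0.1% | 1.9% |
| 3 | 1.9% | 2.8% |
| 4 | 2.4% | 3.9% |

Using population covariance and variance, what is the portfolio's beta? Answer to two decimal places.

r̄p = 1.8750%,  r̄m = 4.3250%
Cov = Σ(rp − r̄p)(rm − r̄m) / 4 = 2.3506
Var(rm) = Σ(rm − r̄m)² / 4 = 6.8819
β = Cov / Var = 2.3506 / 6.8819 = 0.3416

0.34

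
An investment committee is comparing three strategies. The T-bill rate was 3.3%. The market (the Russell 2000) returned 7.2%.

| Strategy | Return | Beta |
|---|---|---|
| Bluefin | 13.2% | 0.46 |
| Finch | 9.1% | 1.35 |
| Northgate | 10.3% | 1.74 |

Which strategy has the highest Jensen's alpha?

Bluefin

Bluefin: α = 13.2% − [3.3% + 0.46 × (7.2% − 3.3%)] = 8.106
Finch: α = 9.1% − [3.3% + 1.35 × (7.2% − 3.3%)] = 0.535
Northgate: α = 10.3% − [3.3% + 1.74 × (7.2% − 3.3%)] = 0.214
Highest: Bluefin (8.106).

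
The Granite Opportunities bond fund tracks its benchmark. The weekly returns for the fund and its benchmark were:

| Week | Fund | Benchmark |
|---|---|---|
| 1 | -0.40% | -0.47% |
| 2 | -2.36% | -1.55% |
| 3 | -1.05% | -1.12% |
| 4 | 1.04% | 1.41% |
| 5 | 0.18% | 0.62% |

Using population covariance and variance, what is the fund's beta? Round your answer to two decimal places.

r̄p = -0.5180%,  r̄m = -0.2220%
Cov = Σ(rp − r̄p)(rm − r̄m) / 5 = 1.2050
Var(rm) = Σ(rm − r̄m)² / 5 = 1.2008
β = Cov / Var = 1.2050 / 1.2008 = 1.0035

1.00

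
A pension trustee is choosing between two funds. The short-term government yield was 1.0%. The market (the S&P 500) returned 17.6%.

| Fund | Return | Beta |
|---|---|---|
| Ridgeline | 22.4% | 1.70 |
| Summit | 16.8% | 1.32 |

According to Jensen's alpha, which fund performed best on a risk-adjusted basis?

Summit

Ridgeline: α = 22.4% − [1.0% + 1.70 × (17.6% − 1.0%)] = -6.820
Summit: α = 16.8% − [1.0% + 1.32 × (17.6% − 1.0%)] = -6.112
Highest: Summit (-6.112).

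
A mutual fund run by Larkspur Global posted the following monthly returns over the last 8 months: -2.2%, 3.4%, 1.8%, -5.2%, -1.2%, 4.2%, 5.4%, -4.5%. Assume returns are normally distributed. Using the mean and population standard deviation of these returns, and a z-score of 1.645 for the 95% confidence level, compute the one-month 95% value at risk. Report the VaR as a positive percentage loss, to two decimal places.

6.02

Mean return μ = 1.70 / 8 = 0.2125%
Population std dev = √[114.8088 / 8] = 3.7883%
VaR = −(μ − z·σ) = −(0.2125 − 1.645 × 3.7883) = −(-6.0193) = 6.0193%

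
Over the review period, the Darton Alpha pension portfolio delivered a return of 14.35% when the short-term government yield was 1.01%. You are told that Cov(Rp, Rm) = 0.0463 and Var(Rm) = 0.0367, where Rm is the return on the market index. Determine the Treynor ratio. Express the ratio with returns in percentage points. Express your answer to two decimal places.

10.57

β = Cov / Var = 0.0463 / 0.0367 = 1.2616
Treynor = (Rp − Rf) / β = (14.35% − 1.01%) / 1.2616 = 13.34 / 1.2616 = 10.5739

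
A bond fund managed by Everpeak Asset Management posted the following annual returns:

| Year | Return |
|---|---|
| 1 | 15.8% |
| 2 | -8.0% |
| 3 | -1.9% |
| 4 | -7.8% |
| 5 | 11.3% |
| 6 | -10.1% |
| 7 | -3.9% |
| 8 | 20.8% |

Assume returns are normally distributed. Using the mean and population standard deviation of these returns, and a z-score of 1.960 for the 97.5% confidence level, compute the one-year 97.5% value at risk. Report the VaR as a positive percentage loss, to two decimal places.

20.14

r̄ = (15.8 − 8 − 1.9 − 7.8 + 11.3 − 10.1 − 3.9 + 20.8) / 8 = 2.0250%
Population σ = √[Σ(r − r̄)² / 8] = √[1022.8350 / 8] = √127.8544 = 11.3073%
VaR = −(r̄ − z·σ) = −(2.0250 − 1.960 × 11.3073) = −(-20.1373) = 20.1373%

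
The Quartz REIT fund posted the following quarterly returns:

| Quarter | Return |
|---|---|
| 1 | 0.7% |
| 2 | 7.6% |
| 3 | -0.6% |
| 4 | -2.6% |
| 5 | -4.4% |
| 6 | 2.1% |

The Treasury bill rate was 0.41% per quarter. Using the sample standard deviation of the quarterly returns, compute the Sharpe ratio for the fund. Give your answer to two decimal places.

0.01

Mean return r̄ = 2.80 / 6 = 0.4667%
Σ(r − r̄)² = 87.8333; sample σ = √(87.8333/5) = 4.1913%
Sharpe = (r̄ − rf) / σ = (0.4667 − 0.41) / 4.1913 = 0.0567 / 4.1913 = 0.0135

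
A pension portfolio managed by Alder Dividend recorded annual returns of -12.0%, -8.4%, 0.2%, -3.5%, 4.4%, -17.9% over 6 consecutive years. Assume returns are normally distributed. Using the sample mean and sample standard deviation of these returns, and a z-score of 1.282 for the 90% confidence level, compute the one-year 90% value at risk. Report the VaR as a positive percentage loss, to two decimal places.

r̄ = (-12 − 8.4 + 0.2 − 3.5 + 4.4 − 17.9) / 6 = -37.20 / 6 = -6.2000%
Σ(r − r̄)² = (-12 − (-6.2000))² + (-8.4 − (-6.2000))² + … = 335.9800
sample σ = √(335.9800 / 5) = √67.1960 = 8.1973%
VaR = −(r̄ − z·σ) = −(-6.2000 − 1.282 × 8.1973) = −(-16.7089) = 16.7089%

16.71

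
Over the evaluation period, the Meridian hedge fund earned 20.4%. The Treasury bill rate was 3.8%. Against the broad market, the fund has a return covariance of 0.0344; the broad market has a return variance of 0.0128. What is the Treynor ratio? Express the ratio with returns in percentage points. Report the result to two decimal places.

β = Cov / Var = 0.0344 / 0.0128 = 2.6875
Treynor = (Rp − Rf) / β = (20.4% − 3.8%) / 2.6875 = 16.60 / 2.6875 = 6.1767

6.18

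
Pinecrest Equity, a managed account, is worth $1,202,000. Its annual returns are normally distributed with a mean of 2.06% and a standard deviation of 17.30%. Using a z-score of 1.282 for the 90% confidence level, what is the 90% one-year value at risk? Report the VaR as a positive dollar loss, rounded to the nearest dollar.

$241,826

Return at the 90% tail: μ − z·σ = 2.06% − 1.282 × 17.30% = 2.06 − 22.1786 = -20.1186%
VaR = −(-20.1186%) × $1,202,000 = 20.1186% × $1,202,000 = $241,826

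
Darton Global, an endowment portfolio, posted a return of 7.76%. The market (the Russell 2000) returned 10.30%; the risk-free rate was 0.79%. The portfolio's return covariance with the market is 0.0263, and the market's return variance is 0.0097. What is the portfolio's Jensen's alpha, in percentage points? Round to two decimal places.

-18.81

β = Cov / Var = 0.0263 / 0.0097 = 2.7113
E[R] = Rf + β(Rm − Rf) = 0.79% + 2.7113 × (10.30% − 0.79%) = 26.5745%
α = Rp − E[R] = 7.76% − 26.5745% = -18.8145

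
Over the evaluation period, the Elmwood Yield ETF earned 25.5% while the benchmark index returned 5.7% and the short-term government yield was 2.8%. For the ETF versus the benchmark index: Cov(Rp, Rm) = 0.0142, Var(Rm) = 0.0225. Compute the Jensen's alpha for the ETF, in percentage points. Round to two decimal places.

20.87

β = Cov / Var = 0.0142 / 0.0225 = 0.6311
E[R] = Rf + β(Rm − Rf) = 2.8% + 0.6311 × (5.7% − 2.8%) = 4.6302%
α = Rp − E[R] = 25.5% − 4.6302% = 20.8698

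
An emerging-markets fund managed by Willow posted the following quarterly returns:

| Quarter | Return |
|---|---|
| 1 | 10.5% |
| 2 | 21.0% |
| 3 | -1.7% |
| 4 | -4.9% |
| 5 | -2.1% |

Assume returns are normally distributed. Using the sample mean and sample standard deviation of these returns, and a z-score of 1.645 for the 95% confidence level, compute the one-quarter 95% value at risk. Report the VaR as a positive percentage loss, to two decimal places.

Mean return r̄ = 22.80 / 5 = 4.5600%
Sample std dev = √[478.5920 / 4] = 10.9384%
VaR = −(r̄ − z·σ) = −(4.5600 − 1.645 × 10.9384) = −(-13.4337) = 13.4337%

13.43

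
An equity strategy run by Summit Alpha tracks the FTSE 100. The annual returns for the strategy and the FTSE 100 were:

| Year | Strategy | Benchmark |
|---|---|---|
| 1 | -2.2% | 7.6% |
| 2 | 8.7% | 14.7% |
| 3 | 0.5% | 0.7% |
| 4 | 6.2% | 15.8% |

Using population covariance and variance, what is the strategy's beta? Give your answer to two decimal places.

0.55

r̄p = 3.3000%,  r̄m = 9.7000%
Cov = Σ(rp − r̄p)(rm − r̄m) / 4 = 20.3600
Var(rm) = Σ(rm − r̄m)² / 4 = 36.9050
β = Cov / Var = 20.3600 / 36.9050 = 0.5517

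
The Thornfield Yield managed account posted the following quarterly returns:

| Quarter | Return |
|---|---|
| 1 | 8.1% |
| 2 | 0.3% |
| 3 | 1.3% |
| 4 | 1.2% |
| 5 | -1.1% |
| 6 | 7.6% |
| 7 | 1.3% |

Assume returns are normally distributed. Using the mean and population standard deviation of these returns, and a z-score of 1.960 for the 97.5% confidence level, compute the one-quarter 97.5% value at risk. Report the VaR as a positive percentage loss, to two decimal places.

3.94

Mean return μ = 18.70 / 7 = 2.6714%
Σ(r − μ)² = 79.5343; population σ = √(79.5343/7) = 3.3708%
VaR = −(μ − z·σ) = −(2.6714 − 1.960 × 3.3708) = −(-3.9354) = 3.9354%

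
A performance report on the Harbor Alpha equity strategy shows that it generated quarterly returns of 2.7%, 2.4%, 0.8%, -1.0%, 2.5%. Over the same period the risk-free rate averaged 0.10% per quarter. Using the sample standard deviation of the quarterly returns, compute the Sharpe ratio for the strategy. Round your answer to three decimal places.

0.873

r̄ = (2.7 + 2.4 + 0.8 − 1 + 2.5) / 5 = 7.40 / 5 = 1.4800%
Σ(r − r̄)² = (2.7 − 1.4800)² + (2.4 − 1.4800)² + (0.8 − 1.4800)² + … = 9.9880
σ = √[9.9880 / 4] = 1.5802%
Sharpe = (r̄ − rf) / σ = (1.4800 − 0.1) / 1.5802 = 1.3800 / 1.5802 = 0.8733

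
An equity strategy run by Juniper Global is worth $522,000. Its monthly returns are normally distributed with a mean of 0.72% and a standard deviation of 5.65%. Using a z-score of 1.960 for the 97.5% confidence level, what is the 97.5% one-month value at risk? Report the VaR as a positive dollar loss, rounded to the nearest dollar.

$54,048

Return at the 97.5% tail: μ − z·σ = 0.72% − 1.960 × 5.65% = 0.72 − 11.0740 = -10.3540%
VaR = −(-10.3540%) × $522,000 = 10.3540% × $522,000 = $54,048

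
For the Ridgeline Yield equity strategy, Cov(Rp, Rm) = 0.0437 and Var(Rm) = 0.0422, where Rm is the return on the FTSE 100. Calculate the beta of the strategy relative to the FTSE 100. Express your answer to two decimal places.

1.04

β = Cov(Rp, Rm) / Var(Rm) = 0.0437 / 0.0422 = 1.0355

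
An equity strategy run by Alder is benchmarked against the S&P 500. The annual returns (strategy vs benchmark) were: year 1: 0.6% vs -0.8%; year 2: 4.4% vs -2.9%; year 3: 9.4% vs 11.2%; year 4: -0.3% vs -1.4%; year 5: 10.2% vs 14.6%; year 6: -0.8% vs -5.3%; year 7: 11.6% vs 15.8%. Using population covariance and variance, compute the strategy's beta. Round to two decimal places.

0.56

r̄p = 5.0143%,  r̄m = 4.4571%
Cov = Σ(rp − r̄p)(rm − r̄m) / 7 = 38.9220
Var(rm) = Σ(rm − r̄m)² / 7 = 69.7539
β = Cov / Var = 38.9220 / 69.7539 = 0.5580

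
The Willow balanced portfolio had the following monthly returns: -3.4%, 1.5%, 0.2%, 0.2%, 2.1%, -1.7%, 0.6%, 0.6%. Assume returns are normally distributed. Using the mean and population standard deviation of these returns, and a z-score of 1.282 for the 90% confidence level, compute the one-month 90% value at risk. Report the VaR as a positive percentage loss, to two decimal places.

2.11

μ = (-3.4 + 1.5 + 0.2 + 0.2 + 2.1 − 1.7 + 0.6 + 0.6) / 8 = 0.10 / 8 = 0.0125%
Population σ = √[Σ(r − μ)² / 8] = √[21.9088 / 8] = √2.7386 = 1.6549%
VaR = −(μ − z·σ) = −(0.0125 − 1.282 × 1.6549) = −(-2.1091) = 2.1091%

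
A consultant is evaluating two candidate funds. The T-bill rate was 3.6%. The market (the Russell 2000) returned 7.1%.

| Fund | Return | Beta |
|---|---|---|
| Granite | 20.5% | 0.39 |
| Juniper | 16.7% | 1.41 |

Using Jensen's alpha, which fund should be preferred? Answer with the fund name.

Granite

Granite: α = 20.5% − [3.6% + 0.39 × (7.1% − 3.6%)] = 15.535
Juniper: α = 16.7% − [3.6% + 1.41 × (7.1% − 3.6%)] = 8.165
Highest: Granite (15.535).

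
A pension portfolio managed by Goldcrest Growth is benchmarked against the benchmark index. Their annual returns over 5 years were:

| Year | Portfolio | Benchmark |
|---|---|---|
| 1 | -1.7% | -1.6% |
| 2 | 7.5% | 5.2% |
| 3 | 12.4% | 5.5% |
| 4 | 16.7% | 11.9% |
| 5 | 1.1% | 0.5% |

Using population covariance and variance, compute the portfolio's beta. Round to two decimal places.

1.41

r̄p = 7.2000%,  r̄m = 4.3000%
Cov = Σ(rp − r̄p)(rm − r̄m) / 5 = 30.8800
Var(rm) = Σ(rm − r̄m)² / 5 = 21.8520
β = Cov / Var = 30.8800 / 21.8520 = 1.4131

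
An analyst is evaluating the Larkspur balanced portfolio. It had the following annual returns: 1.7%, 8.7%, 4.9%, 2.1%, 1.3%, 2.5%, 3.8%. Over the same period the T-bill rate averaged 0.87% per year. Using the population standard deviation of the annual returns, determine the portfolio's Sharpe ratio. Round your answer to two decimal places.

1.13

Mean return r̄ = 25.00 / 7 = 3.5714%
Population σ = √[Σ(r − r̄)² / 7] = √[40.0943 / 7] = √5.7278 = 2.3933%
Sharpe = (r̄ − rf) / σ = (3.5714 − 0.87) / 2.3933 = 2.7014 / 2.3933 = 1.1287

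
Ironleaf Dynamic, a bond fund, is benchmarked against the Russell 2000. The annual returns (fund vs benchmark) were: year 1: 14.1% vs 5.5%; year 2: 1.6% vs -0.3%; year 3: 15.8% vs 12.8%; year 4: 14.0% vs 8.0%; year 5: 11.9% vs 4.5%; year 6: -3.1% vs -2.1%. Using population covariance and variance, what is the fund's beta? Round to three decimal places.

1.310

r̄p = 9.0500%,  r̄m = 4.7333%
Cov = Σ(rp − r̄p)(rm − r̄m) / 6 = 32.3917
Var(rm) = Σ(rm − r̄m)² / 6 = 24.7356
β = Cov / Var = 32.3917 / 24.7356 = 1.3095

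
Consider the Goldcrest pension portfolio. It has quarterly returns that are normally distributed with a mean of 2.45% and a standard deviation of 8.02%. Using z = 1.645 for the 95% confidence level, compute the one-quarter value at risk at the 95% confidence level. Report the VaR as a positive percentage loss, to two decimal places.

10.74

VaR (as % loss) = −(μ − z·σ) = −(2.45% − 1.645 × 8.02%) = −(-10.7429%) = 10.7429%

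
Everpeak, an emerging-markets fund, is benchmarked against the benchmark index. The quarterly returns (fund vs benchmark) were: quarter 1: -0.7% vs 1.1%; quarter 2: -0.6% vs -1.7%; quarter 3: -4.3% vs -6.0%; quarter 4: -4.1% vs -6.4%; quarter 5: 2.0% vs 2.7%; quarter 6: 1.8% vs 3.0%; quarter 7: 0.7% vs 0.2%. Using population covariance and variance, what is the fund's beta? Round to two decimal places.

0.64

r̄p = -0.7429%,  r̄m = -1.0143%
Cov = Σ(rp − r̄p)(rm − r̄m) / 7 = 8.2794
Var(rm) = Σ(rm − r̄m)² / 7 = 12.8841
β = Cov / Var = 8.2794 / 12.8841 = 0.6426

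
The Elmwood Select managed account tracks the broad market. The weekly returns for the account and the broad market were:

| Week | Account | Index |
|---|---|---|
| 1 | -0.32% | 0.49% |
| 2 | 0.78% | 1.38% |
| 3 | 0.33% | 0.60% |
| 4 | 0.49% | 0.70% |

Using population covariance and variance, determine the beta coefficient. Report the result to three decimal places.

0.925

r̄p = 0.3200%,  r̄m = 0.7925%
Cov = Σ(rp − r̄p)(rm − r̄m) / 4 = 0.1116
Var(rm) = Σ(rm − r̄m)² / 4 = 0.1206
β = Cov / Var = 0.1116 / 0.1206 = 0.9254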